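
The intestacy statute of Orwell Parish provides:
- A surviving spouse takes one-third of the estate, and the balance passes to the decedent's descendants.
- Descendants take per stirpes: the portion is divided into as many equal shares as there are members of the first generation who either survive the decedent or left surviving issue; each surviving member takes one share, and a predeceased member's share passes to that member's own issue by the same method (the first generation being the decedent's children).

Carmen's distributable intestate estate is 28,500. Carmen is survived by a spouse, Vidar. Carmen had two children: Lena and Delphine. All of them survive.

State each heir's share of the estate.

Vidar takes one-third of 28,500 = 9,500. The remaining 19,000 passes to the descendants.
The descendants' portion (19,000) is divided into 2 shares of 9,500: Lena and Delphine each take 9,500.

Vidar: 9,500; Lena: 9,500; Delphine: 9,500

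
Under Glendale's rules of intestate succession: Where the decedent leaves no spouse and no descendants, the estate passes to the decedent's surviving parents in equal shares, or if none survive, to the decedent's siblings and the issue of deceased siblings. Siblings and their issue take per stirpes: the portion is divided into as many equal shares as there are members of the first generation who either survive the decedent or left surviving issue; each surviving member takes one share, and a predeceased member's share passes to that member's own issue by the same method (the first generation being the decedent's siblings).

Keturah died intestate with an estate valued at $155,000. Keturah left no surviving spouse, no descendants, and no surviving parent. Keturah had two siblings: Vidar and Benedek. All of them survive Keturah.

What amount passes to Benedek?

The entire $155,000 passes to the siblings and their issue.
That amount ($155,000) is divided into 2 shares of $77,500: Vidar and Benedek each take $77,500.

Benedek receives $77,500.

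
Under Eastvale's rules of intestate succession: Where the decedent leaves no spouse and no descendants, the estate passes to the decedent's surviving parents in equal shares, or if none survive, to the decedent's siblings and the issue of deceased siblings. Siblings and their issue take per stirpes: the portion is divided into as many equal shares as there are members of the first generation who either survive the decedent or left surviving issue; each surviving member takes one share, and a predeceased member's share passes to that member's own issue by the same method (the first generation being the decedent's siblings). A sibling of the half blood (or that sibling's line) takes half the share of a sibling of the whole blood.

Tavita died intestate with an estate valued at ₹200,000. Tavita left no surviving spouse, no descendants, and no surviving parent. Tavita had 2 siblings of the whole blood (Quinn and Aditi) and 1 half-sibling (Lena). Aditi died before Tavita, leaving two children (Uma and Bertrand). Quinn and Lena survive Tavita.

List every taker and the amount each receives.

Quinn: ₹80,000; Uma: ₹40,000; Bertrand: ₹40,000; Lena: ₹40,000

The entire ₹200,000 passes to the siblings and their issue.
Counting each half-blood sibling's line as half a unit, there are 5/2 units in ₹200,000, so one unit is ₹80,000. Whole-blood lines (Quinn and Aditi) take ₹80,000 each; half-blood lines (Lena) take ₹40,000 each.
Aditi's share (₹80,000) is divided into 2 shares of ₹40,000: Uma and Bertrand each take ₹40,000.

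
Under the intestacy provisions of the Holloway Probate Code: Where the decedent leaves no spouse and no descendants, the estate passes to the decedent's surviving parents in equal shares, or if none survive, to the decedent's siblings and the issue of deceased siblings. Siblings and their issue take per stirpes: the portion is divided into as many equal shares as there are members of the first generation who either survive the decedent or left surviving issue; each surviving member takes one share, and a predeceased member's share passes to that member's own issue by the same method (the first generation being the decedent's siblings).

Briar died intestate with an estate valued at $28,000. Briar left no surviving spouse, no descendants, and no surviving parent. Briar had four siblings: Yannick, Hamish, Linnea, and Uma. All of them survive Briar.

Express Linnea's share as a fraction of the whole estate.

The entire $28,000 passes to the siblings and their issue.
That amount ($28,000) is divided into 4 shares of $7,000: Yannick, Hamish, Linnea, and Uma each take $7,000.

Linnea receives 1/4 of the estate.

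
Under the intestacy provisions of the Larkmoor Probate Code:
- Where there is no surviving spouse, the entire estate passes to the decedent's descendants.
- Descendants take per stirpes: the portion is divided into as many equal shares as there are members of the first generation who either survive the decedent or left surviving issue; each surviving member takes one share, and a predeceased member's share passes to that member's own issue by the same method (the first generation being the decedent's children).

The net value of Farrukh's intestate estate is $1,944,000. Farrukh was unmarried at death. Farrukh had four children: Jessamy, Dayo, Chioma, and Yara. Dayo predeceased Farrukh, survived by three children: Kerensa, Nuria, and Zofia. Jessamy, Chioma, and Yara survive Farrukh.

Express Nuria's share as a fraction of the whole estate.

The entire $1,944,000 passes to the descendants.
That amount ($1,944,000) is divided into 4 shares of $486,000: Jessamy, Chioma, and Yara each take $486,000; Dayo's $486,000 share passes to Dayo's issue.
Dayo's share ($486,000) is divided into 3 shares of $162,000: Kerensa, Nuria, and Zofia each take $162,000.

Nuria receives 1/12 of the estate.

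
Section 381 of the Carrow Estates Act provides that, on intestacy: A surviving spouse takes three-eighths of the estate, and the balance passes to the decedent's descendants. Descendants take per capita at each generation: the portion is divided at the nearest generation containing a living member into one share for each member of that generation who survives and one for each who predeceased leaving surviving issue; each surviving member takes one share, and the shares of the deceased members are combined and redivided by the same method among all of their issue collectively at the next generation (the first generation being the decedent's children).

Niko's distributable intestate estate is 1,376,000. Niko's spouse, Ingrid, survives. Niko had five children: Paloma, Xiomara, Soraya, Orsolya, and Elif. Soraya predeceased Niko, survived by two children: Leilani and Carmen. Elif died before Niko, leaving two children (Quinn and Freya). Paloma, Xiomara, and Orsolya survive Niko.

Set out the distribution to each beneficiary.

Ingrid takes three-eighths of 1,376,000 = 516,000. The remaining 860,000 passes to the descendants.
The descendants' portion (860,000) is divided at the children's generation into 5 shares of 172,000. Paloma, Xiomara, and Orsolya each take 172,000. The 2 shares of the deceased (Soraya and Elif) are combined into a pool of 344,000.
That pool (344,000) is divided at the grandchildren's generation equally among Leilani, Carmen, Quinn, and Freya: 86,000 each.

Ingrid: 516,000; Paloma: 172,000; Xiomara: 172,000; Leilani: 86,000; Carmen: 86,000; Orsolya: 172,000; Quinn: 86,000; Freya: 86,000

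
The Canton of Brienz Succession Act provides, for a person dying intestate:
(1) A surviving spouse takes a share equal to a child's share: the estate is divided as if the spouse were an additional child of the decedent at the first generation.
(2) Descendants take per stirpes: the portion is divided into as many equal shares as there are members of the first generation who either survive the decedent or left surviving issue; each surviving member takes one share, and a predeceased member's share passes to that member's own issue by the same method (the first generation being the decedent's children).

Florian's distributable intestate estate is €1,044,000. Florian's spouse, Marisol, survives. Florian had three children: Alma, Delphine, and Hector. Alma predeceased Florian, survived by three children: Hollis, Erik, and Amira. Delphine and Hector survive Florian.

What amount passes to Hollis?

The spouse counts as an additional share at the children's level, so there are 4 primary shares of €261,000. Marisol takes one such share (€261,000).
The children's combined portion (€783,000) is divided into 3 shares of €261,000: Delphine and Hector each take €261,000; Alma's €261,000 share passes to Alma's issue.
Alma's share (€261,000) is divided into 3 shares of €87,000: Hollis, Erik, and Amira each take €87,000.

Hollis receives €87,000.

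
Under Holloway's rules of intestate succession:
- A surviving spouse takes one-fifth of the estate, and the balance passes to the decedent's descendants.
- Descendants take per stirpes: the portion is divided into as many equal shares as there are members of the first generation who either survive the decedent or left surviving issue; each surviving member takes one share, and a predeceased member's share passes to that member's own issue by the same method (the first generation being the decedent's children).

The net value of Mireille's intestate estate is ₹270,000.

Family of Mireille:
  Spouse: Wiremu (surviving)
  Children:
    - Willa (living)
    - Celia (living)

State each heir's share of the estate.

Wiremu takes one-fifth of ₹270,000 = ₹54,000. The remaining ₹216,000 passes to the descendants.
The descendants' portion (₹216,000) is divided into 2 shares of ₹108,000: Willa and Celia each take ₹108,000.

Wiremu: ₹54,000; Willa: ₹108,000; Celia: ₹108,000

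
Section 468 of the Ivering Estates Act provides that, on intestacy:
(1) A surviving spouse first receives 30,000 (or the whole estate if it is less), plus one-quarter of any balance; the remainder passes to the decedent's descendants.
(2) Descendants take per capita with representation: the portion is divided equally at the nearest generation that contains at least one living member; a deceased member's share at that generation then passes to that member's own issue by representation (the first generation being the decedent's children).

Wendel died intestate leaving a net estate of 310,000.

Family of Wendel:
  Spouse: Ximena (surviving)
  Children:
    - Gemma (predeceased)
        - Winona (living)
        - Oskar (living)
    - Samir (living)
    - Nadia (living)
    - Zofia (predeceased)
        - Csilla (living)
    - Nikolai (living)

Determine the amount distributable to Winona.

Winona receives 21,000.

Ximena first takes 30,000, leaving a balance of 280,000. Ximena then takes one-quarter of the balance (70,000), for a total of 100,000. The remaining 210,000 passes to the descendants.
The descendants' portion (210,000) is divided into 5 shares of 42,000: Samir, Nadia, and Nikolai each take 42,000; Gemma's 42,000 share passes to Gemma's issue; Zofia's 42,000 share passes to Zofia's issue.
Gemma's share (42,000) is divided into 2 shares of 21,000: Winona and Oskar each take 21,000.
Zofia's share (42,000) passes entirely to Csilla.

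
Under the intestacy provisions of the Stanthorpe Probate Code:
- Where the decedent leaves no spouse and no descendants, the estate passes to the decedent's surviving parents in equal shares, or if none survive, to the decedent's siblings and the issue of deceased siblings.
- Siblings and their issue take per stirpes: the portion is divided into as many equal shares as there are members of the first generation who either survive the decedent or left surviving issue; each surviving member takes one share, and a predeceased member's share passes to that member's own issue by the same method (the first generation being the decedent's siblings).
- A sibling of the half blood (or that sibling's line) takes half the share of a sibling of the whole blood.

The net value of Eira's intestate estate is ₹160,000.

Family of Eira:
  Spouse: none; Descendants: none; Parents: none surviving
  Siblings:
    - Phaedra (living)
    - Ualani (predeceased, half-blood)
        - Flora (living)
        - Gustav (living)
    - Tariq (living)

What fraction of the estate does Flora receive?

The entire ₹160,000 passes to the siblings and their issue.
Counting each half-blood sibling's line as half a unit, there are 5/2 units in ₹160,000, so one unit is ₹64,000. Whole-blood lines (Phaedra and Tariq) take ₹64,000 each; half-blood lines (Ualani) take ₹32,000 each.
Ualani's share (₹32,000) is divided into 2 shares of ₹16,000: Flora and Gustav each take ₹16,000.

Flora receives 1/10 of the estate.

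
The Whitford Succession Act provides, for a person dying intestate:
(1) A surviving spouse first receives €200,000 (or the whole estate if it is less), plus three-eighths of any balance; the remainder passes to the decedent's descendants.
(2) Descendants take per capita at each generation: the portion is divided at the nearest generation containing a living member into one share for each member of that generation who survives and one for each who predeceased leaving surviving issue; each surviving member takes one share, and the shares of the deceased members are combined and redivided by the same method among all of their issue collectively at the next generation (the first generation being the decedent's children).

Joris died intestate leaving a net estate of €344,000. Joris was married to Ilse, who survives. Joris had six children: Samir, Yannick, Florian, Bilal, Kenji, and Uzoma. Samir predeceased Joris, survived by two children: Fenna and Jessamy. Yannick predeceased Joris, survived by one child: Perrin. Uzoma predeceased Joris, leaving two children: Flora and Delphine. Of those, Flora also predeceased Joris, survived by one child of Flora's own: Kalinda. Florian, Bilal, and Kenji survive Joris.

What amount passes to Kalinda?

Kalinda receives €9,000.

Ilse first takes €200,000, leaving a balance of €144,000. Ilse then takes three-eighths of the balance (€54,000), for a total of €254,000. The remaining €90,000 passes to the descendants.
The descendants' portion (€90,000) is divided at the children's generation into 6 shares of €15,000. Florian, Bilal, and Kenji each take €15,000. The 3 shares of the deceased (Samir, Yannick, and Uzoma) are combined into a pool of €45,000.
That pool (€45,000) is divided at the grandchildren's generation into 5 shares of €9,000. Fenna, Jessamy, Perrin, and Delphine each take €9,000. The remaining share for the deceased Flora (€9,000) is carried to the next generation.
That pool (€9,000) passes entirely to Kalinda, the sole taker at the great-grandchildren's generation.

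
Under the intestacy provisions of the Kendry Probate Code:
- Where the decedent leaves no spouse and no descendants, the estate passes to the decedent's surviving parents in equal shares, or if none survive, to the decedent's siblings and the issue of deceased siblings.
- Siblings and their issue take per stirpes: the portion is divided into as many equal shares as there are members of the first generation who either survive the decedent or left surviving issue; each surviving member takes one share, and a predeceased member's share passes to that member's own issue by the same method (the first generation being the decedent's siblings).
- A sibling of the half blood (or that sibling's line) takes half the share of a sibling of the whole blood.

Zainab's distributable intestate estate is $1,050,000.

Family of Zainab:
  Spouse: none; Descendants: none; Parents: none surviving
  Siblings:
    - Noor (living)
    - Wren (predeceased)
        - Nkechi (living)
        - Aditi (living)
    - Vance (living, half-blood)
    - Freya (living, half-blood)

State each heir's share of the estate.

Noor: $350,000; Nkechi: $175,000; Aditi: $175,000; Vance: $175,000; Freya: $175,000

The entire $1,050,000 passes to the siblings and their issue.
Counting each half-blood sibling's line as half a unit, there are 3 units in $1,050,000, so one unit is $350,000. Whole-blood lines (Noor and Wren) take $350,000 each; half-blood lines (Vance and Freya) take $175,000 each.
Wren's share ($350,000) is divided into 2 shares of $175,000: Nkechi and Aditi each take $175,000.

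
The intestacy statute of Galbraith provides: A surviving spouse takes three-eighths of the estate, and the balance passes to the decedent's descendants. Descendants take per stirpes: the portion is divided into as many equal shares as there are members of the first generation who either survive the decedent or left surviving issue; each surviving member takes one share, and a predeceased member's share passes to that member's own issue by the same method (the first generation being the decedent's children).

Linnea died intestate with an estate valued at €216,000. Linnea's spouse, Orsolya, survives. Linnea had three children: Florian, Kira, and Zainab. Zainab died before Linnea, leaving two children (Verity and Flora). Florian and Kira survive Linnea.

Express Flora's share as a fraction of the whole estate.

Orsolya takes three-eighths of €216,000 = €81,000. The remaining €135,000 passes to the descendants.
The descendants' portion (€135,000) is divided into 3 shares of €45,000: Florian and Kira each take €45,000; Zainab's €45,000 share passes to Zainab's issue.
Zainab's share (€45,000) is divided into 2 shares of €22,500: Verity and Flora each take €22,500.

Flora receives 5/48 of the estate.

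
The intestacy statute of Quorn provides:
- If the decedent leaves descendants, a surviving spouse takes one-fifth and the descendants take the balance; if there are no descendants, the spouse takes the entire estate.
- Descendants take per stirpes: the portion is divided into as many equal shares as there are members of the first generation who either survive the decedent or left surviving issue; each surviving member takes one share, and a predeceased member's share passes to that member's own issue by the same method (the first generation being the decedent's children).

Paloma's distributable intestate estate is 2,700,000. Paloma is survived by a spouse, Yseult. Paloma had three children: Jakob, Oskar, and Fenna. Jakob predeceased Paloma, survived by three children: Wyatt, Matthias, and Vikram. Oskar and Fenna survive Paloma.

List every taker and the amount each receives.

Yseult: 540,000; Wyatt: 240,000; Matthias: 240,000; Vikram: 240,000; Oskar: 720,000; Fenna: 720,000

Yseult takes one-fifth of 2,700,000 = 540,000. The remaining 2,160,000 passes to the descendants.
The descendants' portion (2,160,000) is divided into 3 shares of 720,000: Oskar and Fenna each take 720,000; Jakob's 720,000 share passes to Jakob's issue.
Jakob's share (720,000) is divided into 3 shares of 240,000: Wyatt, Matthias, and Vikram each take 240,000.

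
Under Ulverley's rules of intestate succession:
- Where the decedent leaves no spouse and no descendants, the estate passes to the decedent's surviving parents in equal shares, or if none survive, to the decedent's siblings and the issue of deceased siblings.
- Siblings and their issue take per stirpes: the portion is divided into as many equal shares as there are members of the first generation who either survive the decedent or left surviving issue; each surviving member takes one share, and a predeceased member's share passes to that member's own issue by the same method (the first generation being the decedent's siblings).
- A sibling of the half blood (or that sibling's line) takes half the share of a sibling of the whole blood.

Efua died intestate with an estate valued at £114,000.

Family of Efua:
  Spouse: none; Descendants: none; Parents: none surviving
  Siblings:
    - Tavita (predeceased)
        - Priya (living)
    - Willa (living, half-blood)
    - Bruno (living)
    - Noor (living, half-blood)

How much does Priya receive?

Priya receives £38,000.

The entire £114,000 passes to the siblings and their issue.
Counting each half-blood sibling's line as half a unit, there are 3 units in £114,000, so one unit is £38,000. Whole-blood lines (Tavita and Bruno) take £38,000 each; half-blood lines (Willa and Noor) take £19,000 each.
Tavita's share (£38,000) passes entirely to Priya.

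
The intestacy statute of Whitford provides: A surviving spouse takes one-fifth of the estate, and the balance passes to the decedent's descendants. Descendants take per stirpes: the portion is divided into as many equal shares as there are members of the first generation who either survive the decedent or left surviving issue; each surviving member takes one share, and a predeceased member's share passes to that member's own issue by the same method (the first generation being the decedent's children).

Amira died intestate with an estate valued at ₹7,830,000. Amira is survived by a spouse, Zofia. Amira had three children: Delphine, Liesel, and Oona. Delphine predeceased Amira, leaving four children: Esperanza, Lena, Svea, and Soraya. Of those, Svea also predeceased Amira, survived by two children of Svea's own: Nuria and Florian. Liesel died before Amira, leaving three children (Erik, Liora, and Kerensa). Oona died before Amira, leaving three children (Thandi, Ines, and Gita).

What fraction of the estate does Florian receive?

Zofia takes one-fifth of ₹7,830,000 = ₹1,566,000. The remaining ₹6,264,000 passes to the descendants.
The descendants' portion (₹6,264,000) is divided into 3 shares of ₹2,088,000: Delphine's ₹2,088,000 share passes to Delphine's issue; Liesel's ₹2,088,000 share passes to Liesel's issue; Oona's ₹2,088,000 share passes to Oona's issue.
Delphine's share (₹2,088,000) is divided into 4 shares of ₹522,000: Esperanza, Lena, and Soraya each take ₹522,000; Svea's ₹522,000 share passes to Svea's issue.
Svea's share (₹522,000) is divided into 2 shares of ₹261,000: Nuria and Florian each take ₹261,000.
Liesel's share (₹2,088,000) is divided into 3 shares of ₹696,000: Erik, Liora, and Kerensa each take ₹696,000.
Oona's share (₹2,088,000) is divided into 3 shares of ₹696,000: Thandi, Ines, and Gita each take ₹696,000.

Florian receives 1/30 of the estate.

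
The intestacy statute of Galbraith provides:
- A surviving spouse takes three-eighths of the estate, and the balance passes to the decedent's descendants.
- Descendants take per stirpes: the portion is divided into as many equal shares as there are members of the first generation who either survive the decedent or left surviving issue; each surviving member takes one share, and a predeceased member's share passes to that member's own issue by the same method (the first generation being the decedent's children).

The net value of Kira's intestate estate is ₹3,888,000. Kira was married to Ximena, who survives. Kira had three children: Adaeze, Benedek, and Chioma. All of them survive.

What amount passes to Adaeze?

Adaeze receives ₹810,000.

Ximena takes three-eighths of ₹3,888,000 = ₹1,458,000. The remaining ₹2,430,000 passes to the descendants.
The descendants' portion (₹2,430,000) is divided into 3 shares of ₹810,000: Adaeze, Benedek, and Chioma each take ₹810,000.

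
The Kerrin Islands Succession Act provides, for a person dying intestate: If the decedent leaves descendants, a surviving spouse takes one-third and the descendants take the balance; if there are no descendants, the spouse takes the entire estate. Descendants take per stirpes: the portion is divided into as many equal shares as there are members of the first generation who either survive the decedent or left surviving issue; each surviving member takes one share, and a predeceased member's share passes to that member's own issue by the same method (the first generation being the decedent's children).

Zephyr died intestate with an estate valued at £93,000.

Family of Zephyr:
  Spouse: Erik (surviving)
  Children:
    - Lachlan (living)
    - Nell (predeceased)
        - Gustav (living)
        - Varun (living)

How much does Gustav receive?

Gustav receives £15,500.

Erik takes one-third of £93,000 = £31,000. The remaining £62,000 passes to the descendants.
The descendants' portion (£62,000) is divided into 2 shares of £31,000: Lachlan takes £31,000; Nell's £31,000 share passes to Nell's issue.
Nell's share (£31,000) is divided into 2 shares of £15,500: Gustav and Varun each take £15,500.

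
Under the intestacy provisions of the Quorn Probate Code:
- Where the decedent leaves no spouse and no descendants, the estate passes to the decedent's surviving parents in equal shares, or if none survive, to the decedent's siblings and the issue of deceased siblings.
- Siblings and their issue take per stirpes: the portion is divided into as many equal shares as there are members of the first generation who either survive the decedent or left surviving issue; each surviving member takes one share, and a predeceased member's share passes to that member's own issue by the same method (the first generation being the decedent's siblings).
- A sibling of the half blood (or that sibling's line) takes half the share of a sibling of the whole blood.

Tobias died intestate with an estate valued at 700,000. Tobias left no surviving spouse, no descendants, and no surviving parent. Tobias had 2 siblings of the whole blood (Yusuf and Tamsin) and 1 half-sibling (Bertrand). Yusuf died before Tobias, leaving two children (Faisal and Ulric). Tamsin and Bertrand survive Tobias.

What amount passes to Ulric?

The entire 700,000 passes to the siblings and their issue.
Counting each half-blood sibling's line as half a unit, there are 5/2 units in 700,000, so one unit is 280,000. Whole-blood lines (Yusuf and Tamsin) take 280,000 each; half-blood lines (Bertrand) take 140,000 each.
Yusuf's share (280,000) is divided into 2 shares of 140,000: Faisal and Ulric each take 140,000.

Ulric receives 140,000.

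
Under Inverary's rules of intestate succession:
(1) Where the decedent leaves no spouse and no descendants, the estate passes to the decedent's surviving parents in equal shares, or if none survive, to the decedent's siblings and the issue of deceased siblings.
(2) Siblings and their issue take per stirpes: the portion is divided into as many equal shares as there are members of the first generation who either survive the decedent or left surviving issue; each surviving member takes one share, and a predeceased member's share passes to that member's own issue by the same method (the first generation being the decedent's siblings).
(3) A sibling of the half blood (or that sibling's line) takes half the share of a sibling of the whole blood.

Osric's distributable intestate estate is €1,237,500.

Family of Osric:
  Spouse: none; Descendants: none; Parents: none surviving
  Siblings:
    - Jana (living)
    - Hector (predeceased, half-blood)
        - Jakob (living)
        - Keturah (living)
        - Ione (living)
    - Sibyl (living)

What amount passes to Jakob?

Jakob receives €82,500.

The entire €1,237,500 passes to the siblings and their issue.
Counting each half-blood sibling's line as half a unit, there are 5/2 units in €1,237,500, so one unit is €495,000. Whole-blood lines (Jana and Sibyl) take €495,000 each; half-blood lines (Hector) take €247,500 each.
Hector's share (€247,500) is divided into 3 shares of €82,500: Jakob, Keturah, and Ione each take €82,500.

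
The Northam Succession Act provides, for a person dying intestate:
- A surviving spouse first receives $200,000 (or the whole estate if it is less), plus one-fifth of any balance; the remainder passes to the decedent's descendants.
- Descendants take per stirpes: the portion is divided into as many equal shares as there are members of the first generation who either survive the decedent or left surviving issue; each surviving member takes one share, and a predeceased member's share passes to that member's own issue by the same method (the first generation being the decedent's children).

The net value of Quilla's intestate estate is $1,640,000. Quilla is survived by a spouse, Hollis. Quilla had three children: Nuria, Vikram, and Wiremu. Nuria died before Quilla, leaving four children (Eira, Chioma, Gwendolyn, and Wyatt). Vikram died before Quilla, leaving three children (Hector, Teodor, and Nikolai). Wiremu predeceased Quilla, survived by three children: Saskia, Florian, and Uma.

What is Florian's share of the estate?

Hollis first takes $200,000, leaving a balance of $1,440,000. Hollis then takes one-fifth of the balance ($288,000), for a total of $488,000. The remaining $1,152,000 passes to the descendants.
The descendants' portion ($1,152,000) is divided into 3 shares of $384,000: Nuria's $384,000 share passes to Nuria's issue; Vikram's $384,000 share passes to Vikram's issue; Wiremu's $384,000 share passes to Wiremu's issue.
Nuria's share ($384,000) is divided into 4 shares of $96,000: Eira, Chioma, Gwendolyn, and Wyatt each take $96,000.
Vikram's share ($384,000) is divided into 3 shares of $128,000: Hector, Teodor, and Nikolai each take $128,000.
Wiremu's share ($384,000) is divided into 3 shares of $128,000: Saskia, Florian, and Uma each take $128,000.

Florian receives $128,000.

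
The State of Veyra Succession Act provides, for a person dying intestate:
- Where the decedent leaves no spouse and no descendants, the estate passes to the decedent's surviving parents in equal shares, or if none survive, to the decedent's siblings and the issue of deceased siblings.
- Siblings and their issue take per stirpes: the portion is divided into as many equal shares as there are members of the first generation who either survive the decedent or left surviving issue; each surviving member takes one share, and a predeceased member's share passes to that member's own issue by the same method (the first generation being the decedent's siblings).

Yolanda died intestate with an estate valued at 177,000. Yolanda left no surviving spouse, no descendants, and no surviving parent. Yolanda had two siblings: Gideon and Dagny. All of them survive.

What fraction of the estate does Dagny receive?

Dagny receives 1/2 of the estate.

The entire 177,000 passes to the siblings and their issue.
That amount (177,000) is divided into 2 shares of 88,500: Gideon and Dagny each take 88,500.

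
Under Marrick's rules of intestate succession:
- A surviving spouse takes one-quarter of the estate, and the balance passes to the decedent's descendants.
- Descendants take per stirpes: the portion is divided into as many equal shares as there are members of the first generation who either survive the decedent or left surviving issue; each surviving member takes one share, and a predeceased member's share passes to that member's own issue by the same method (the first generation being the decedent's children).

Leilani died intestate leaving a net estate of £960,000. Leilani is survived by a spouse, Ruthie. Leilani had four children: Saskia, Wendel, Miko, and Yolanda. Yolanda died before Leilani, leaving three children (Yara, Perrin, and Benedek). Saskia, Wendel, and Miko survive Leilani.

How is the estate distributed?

Ruthie: £240,000; Saskia: £180,000; Wendel: £180,000; Miko: £180,000; Yara: £60,000; Perrin: £60,000; Benedek: £60,000

Ruthie takes one-quarter of £960,000 = £240,000. The remaining £720,000 passes to the descendants.
The descendants' portion (£720,000) is divided into 4 shares of £180,000: Saskia, Wendel, and Miko each take £180,000; Yolanda's £180,000 share passes to Yolanda's issue.
Yolanda's share (£180,000) is divided into 3 shares of £60,000: Yara, Perrin, and Benedek each take £60,000.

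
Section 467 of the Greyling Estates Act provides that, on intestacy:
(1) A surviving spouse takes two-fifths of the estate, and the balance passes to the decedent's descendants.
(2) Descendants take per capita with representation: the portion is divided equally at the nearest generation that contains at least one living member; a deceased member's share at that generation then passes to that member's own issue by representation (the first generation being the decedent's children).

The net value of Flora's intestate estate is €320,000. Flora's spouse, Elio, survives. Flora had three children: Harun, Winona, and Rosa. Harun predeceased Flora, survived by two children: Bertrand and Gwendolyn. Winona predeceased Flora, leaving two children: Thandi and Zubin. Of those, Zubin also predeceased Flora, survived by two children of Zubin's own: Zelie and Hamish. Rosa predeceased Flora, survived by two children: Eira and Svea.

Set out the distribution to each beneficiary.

Elio takes two-fifths of €320,000 = €128,000. The remaining €192,000 passes to the descendants.
No child survives, so the initial division is made at the grandchildren's generation.
The descendants' portion (€192,000) is divided into 6 shares of €32,000: Bertrand, Gwendolyn, Thandi, Eira, and Svea each take €32,000; Zubin's €32,000 share passes to Zubin's issue.
Zubin's share (€32,000) is divided into 2 shares of €16,000: Zelie and Hamish each take €16,000.

Elio: €128,000; Bertrand: €32,000; Gwendolyn: €32,000; Thandi: €32,000; Zelie: €16,000; Hamish: €16,000; Eira: €32,000; Svea: €32,000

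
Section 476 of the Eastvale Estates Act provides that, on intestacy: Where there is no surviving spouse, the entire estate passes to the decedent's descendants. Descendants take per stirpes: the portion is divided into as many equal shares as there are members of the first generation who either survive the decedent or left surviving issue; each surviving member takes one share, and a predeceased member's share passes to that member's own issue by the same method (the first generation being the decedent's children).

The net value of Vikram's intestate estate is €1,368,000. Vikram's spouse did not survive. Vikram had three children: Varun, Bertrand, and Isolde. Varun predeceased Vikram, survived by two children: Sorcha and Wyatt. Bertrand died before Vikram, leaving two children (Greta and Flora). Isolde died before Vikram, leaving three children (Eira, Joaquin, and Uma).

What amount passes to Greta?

Greta receives €228,000.

The entire €1,368,000 passes to the descendants.
That amount (€1,368,000) is divided into 3 shares of €456,000: Varun's €456,000 share passes to Varun's issue; Bertrand's €456,000 share passes to Bertrand's issue; Isolde's €456,000 share passes to Isolde's issue.
Varun's share (€456,000) is divided into 2 shares of €228,000: Sorcha and Wyatt each take €228,000.
Bertrand's share (€456,000) is divided into 2 shares of €228,000: Greta and Flora each take €228,000.
Isolde's share (€456,000) is divided into 3 shares of €152,000: Eira, Joaquin, and Uma each take €152,000.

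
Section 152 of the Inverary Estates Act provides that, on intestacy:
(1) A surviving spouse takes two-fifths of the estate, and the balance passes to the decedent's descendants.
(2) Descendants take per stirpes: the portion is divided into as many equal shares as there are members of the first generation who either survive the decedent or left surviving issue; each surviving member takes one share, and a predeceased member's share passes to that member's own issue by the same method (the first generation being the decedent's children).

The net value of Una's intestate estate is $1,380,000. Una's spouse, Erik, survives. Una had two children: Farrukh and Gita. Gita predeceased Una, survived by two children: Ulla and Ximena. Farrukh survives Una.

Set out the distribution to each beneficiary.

Erik: $552,000; Farrukh: $414,000; Ulla: $207,000; Ximena: $207,000

Erik takes two-fifths of $1,380,000 = $552,000. The remaining $828,000 passes to the descendants.
The descendants' portion ($828,000) is divided into 2 shares of $414,000: Farrukh takes $414,000; Gita's $414,000 share passes to Gita's issue.
Gita's share ($414,000) is divided into 2 shares of $207,000: Ulla and Ximena each take $207,000.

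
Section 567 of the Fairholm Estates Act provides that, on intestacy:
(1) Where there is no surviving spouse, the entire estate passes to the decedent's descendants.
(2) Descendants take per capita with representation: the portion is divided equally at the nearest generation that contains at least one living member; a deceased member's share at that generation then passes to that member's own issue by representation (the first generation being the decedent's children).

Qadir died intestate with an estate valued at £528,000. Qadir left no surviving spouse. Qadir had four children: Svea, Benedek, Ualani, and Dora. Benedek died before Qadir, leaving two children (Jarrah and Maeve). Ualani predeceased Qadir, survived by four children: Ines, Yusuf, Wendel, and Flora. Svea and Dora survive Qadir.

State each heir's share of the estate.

The entire £528,000 passes to the descendants.
That amount (£528,000) is divided into 4 shares of £132,000: Svea and Dora each take £132,000; Benedek's £132,000 share passes to Benedek's issue; Ualani's £132,000 share passes to Ualani's issue.
Benedek's share (£132,000) is divided into 2 shares of £66,000: Jarrah and Maeve each take £66,000.
Ualani's share (£132,000) is divided into 4 shares of £33,000: Ines, Yusuf, Wendel, and Flora each take £33,000.

Svea: £132,000; Jarrah: £66,000; Maeve: £66,000; Ines: £33,000; Yusuf: £33,000; Wendel: £33,000; Flora: £33,000; Dora: £132,000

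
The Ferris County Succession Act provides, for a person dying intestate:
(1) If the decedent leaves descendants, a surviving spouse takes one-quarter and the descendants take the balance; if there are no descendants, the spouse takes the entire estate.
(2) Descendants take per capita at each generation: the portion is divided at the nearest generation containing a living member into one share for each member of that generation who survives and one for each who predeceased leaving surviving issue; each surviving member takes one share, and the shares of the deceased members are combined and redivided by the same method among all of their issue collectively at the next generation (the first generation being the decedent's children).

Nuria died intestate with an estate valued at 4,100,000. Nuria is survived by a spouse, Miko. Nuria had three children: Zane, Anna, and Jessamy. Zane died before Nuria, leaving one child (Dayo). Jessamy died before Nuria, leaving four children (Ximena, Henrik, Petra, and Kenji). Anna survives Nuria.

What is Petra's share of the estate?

Miko takes one-quarter of 4,100,000 = 1,025,000. The remaining 3,075,000 passes to the descendants.
The descendants' portion (3,075,000) is divided at the children's generation into 3 shares of 1,025,000. Anna takes 1,025,000. The 2 shares of the deceased (Zane and Jessamy) are combined into a pool of 2,050,000.
That pool (2,050,000) is divided at the grandchildren's generation equally among Dayo, Ximena, Henrik, Petra, and Kenji: 410,000 each.

Petra receives 410,000.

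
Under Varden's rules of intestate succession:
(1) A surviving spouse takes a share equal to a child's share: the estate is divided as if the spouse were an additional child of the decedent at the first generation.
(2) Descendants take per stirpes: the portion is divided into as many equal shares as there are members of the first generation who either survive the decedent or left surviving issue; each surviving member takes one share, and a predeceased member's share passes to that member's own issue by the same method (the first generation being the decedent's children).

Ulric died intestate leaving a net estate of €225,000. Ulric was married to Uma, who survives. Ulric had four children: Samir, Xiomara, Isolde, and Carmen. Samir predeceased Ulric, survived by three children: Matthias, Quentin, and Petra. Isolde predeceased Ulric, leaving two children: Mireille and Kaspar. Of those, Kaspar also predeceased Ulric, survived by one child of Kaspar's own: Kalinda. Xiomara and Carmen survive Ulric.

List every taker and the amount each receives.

The spouse counts as an additional share at the children's level, so there are 5 primary shares of €45,000. Uma takes one such share (€45,000).
The children's combined portion (€180,000) is divided into 4 shares of €45,000: Xiomara and Carmen each take €45,000; Samir's €45,000 share passes to Samir's issue; Isolde's €45,000 share passes to Isolde's issue.
Samir's share (€45,000) is divided into 3 shares of €15,000: Matthias, Quentin, and Petra each take €15,000.
Isolde's share (€45,000) is divided into 2 shares of €22,500: Mireille takes €22,500; Kaspar's €22,500 share passes to Kaspar's issue.
Kaspar's share (€22,500) passes entirely to Kalinda.

Uma: €45,000; Matthias: €15,000; Quentin: €15,000; Petra: €15,000; Xiomara: €45,000; Mireille: €22,500; Kalinda: €22,500; Carmen: €45,000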